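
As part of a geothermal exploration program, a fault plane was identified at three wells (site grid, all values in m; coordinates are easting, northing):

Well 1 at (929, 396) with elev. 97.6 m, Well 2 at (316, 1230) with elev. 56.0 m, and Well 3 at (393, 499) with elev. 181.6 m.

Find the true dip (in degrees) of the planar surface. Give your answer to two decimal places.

Let the plane be z = a·easting + b·northing + c.
Well 2−Well 1: −613a + 834b = −41.6;  Well 3−Well 1: −536a + 103b = 84.
Solving gives a = −0.19365, b = −0.19222.
Gradient magnitude |∇z| = √(a² + b²) = √(0.03750 + 0.03695) = 0.27285.
True dip = arctan(0.27285) = 15.26°, dipping toward NE (azimuth ≈ 045°).

15.26°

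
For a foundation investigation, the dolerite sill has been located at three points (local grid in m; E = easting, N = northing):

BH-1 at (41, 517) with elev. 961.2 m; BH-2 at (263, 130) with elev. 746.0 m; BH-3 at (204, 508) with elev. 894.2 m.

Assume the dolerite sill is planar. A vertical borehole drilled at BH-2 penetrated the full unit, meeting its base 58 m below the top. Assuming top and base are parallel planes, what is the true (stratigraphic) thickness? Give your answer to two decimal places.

Two edge vectors: BH-1→BH-2 = (222, -387, -215.2), BH-1→BH-3 = (163, -9, -67).
Normal n = (BH-1→BH-2) × (BH-1→BH-3) = (23992.2, -20203.6, 61083).
So ∂z/∂E = −n_x/n_z = −0.39278 and ∂z/∂N = −n_y/n_z = 0.33076.
|∇z| = √(a²+b²) = 0.51349, so dip δ = arctan(0.51349) = 27.18°.
True thickness = vertical thickness × cos δ = 58 × cos 27.18° = 51.60 m.

51.60 m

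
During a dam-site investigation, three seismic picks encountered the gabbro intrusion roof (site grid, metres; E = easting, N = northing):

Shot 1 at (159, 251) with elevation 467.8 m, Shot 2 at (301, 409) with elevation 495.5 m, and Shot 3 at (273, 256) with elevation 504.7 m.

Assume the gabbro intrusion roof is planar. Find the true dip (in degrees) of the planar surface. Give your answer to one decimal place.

19.3°

Let the plane be z = a·E + b·N + c.
Shot 2−Shot 1: 142a + 158b = 27.7;  Shot 3−Shot 1: 114a + 5b = 36.9.
Solving gives a = 0.32896, b = −0.12033.
Gradient magnitude |∇z| = √(a² + b²) = √(0.10822 + 0.01448) = 0.35028.
True dip = arctan(0.35028) = 19.3°, dipping toward WNW (azimuth ≈ 290°).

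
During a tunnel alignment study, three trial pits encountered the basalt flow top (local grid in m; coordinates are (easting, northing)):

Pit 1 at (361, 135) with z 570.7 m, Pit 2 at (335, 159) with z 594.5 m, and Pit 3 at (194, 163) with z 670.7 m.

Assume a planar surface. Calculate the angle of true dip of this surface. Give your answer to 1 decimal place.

34.0°

Let the plane be z = a·E + b·N + c.
Pit 2−Pit 1: −26a + 24b = 23.8;  Pit 3−Pit 1: −167a + 28b = 100.
Solving gives a = −0.52854, b = 0.41909.
Gradient magnitude |∇z| = √(a² + b²) = √(0.27935 + 0.17563) = 0.67452.
True dip = arctan(0.67452) = 34.0°, dipping toward SE (azimuth ≈ 128°).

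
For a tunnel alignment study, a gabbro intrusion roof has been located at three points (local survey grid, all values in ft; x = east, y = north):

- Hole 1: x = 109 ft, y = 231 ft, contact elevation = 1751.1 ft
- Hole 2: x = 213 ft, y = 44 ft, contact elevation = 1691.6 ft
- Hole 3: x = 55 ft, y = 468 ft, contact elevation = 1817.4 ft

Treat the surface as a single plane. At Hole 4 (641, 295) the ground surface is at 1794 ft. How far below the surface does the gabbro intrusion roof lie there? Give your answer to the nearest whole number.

89 ft

Let the plane be z = a·x + b·y + c.
Hole 2−Hole 1: 104a − 187b = −59.5;  Hole 3−Hole 1: −54a + 237b = 66.3.
Solving gives a = −0.11707, b = 0.25307.
Then c = 1751.1 − a·109 − b·231 = 1705.40.
At (641, 295): z_contact = −75.0 + 74.7 + 1705.40 = 1705.0 ft.
Depth below ground = 1794 − 1705.0 = 89 ft.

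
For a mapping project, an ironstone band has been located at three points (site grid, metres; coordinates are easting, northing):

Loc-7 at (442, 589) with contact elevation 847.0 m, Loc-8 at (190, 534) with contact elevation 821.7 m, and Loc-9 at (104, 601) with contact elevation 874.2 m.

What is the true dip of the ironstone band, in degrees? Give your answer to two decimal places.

35.56°

Two edge vectors: Loc-7→Loc-8 = (-252, -55, -25.3), Loc-7→Loc-9 = (-338, 12, 27.2).
Normal n = (Loc-7→Loc-8) × (Loc-7→Loc-9) = (-1192.4, 15405.8, -21614).
So ∂z/∂easting = −n_x/n_z = −0.05517 and ∂z/∂northing = −n_y/n_z = 0.71277.
Gradient magnitude |∇z| = √(a² + b²) = √(0.00304 + 0.50804) = 0.71490.
True dip = arctan(0.71490) = 35.56°, dipping toward S (azimuth ≈ 176°).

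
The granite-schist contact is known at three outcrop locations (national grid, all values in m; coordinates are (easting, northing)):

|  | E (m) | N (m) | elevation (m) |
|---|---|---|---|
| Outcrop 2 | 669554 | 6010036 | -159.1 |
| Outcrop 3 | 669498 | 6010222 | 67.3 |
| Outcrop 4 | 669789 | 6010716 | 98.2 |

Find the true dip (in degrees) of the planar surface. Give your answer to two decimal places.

56.97°

Let the plane be z = a·E + b·N + c.
Outcrop 3−Outcrop 2: −56a + 186b = 226.4;  Outcrop 4−Outcrop 2: 235a + 680b = 257.3.
Solving gives a = −1.29715, b = 0.82666.
Gradient magnitude |∇z| = √(a² + b²) = √(1.68261 + 0.68337) = 1.53817.
True dip = arctan(1.53817) = 56.97°, dipping toward ESE (azimuth ≈ 123°).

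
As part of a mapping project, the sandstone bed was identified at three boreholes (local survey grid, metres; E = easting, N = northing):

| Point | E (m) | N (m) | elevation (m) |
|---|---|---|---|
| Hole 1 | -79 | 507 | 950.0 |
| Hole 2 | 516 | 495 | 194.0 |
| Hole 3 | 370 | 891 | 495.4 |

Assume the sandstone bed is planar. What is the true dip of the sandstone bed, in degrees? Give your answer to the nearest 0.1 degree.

52.4°

Two edge vectors: Hole 1→Hole 2 = (595, -12, -756), Hole 1→Hole 3 = (449, 384, -454.6).
Normal n = (Hole 1→Hole 2) × (Hole 1→Hole 3) = (295759.2, -68957, 233868).
So ∂z/∂E = −n_x/n_z = −1.26464 and ∂z/∂N = −n_y/n_z = 0.29485.
Gradient magnitude |∇z| = √(a² + b²) = √(1.59932 + 0.08694) = 1.29856.
True dip = arctan(1.29856) = 52.4°, dipping toward ESE (azimuth ≈ 103°).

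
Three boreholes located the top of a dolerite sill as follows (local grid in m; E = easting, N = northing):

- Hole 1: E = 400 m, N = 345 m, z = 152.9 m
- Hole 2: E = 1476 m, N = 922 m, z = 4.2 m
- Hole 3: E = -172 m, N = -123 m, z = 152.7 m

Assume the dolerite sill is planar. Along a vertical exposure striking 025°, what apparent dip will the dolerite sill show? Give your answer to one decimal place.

15.4°

Two edge vectors: Hole 1→Hole 2 = (1076, 577, -148.7), Hole 1→Hole 3 = (-572, -468, -0.2).
Normal n = (Hole 1→Hole 2) × (Hole 1→Hole 3) = (-69707, 85271.6, -173524).
So ∂z/∂E = −n_x/n_z = −0.40171 and ∂z/∂N = −n_y/n_z = 0.49141.
Unit vector along 025° is (sin 25°, cos 25°) = (0.4226, 0.9063).
Slope in that direction = a·(0.4226) + b·(0.9063) = 0.27560.
Apparent dip = arctan|0.27560| = 15.4° (true dip is 32.4°, so apparent ≤ true as expected).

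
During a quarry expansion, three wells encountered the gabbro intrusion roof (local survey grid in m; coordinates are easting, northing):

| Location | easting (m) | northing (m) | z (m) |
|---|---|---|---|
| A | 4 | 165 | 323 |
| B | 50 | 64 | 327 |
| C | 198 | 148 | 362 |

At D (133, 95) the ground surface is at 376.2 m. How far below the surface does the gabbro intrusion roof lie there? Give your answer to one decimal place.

30.4 m

Two edge vectors: A→B = (46, -101, 4), A→C = (194, -17, 39).
Normal n = (A→B) × (A→C) = (-3871, -1018, 18812).
So ∂z/∂easting = −n_x/n_z = 0.20577 and ∂z/∂northing = −n_y/n_z = 0.05411.
Intercept c from A: 323 − 0.82 − 8.93 = 313.25.
At (133, 95): z_contact = 27.37 + 5.14 + 313.25 = 345.76 m.
Depth below ground = 376.2 − 345.76 = 30.4 m.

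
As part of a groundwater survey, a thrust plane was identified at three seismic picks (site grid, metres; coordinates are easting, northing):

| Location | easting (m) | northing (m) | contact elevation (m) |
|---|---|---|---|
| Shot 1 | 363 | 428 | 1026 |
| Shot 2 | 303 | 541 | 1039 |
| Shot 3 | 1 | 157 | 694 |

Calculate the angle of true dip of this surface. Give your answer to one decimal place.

36.3°

Two edge vectors: Shot 1→Shot 2 = (-60, 113, 13), Shot 1→Shot 3 = (-362, -271, -332).
Normal n = (Shot 1→Shot 2) × (Shot 1→Shot 3) = (-33993, -24626, 57166).
So ∂z/∂easting = −n_x/n_z = 0.59464 and ∂z/∂northing = −n_y/n_z = 0.43078.
Gradient magnitude |∇z| = √(a² + b²) = √(0.35359 + 0.18557) = 0.73428.
True dip = arctan(0.73428) = 36.3°, dipping toward SW (azimuth ≈ 234°).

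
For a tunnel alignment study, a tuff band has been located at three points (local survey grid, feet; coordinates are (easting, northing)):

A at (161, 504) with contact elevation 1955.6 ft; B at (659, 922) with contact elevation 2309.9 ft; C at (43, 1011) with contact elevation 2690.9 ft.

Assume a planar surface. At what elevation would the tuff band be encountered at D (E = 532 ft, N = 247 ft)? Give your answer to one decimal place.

1451.2 ft

Two edge vectors: A→B = (498, 418, 354.3), A→C = (-118, 507, 735.3).
Normal n = (A→B) × (A→C) = (127725.3, -407986.8, 301810).
So ∂z/∂E = −n_x/n_z = −0.423198 and ∂z/∂N = −n_y/n_z = 1.351800.
Intercept c from A: 1955.6 + 68.13 − 681.31 = 1342.43.
At (532, 247): z = −225.1 + 333.9 + 1342.43 = 1451.2 ft.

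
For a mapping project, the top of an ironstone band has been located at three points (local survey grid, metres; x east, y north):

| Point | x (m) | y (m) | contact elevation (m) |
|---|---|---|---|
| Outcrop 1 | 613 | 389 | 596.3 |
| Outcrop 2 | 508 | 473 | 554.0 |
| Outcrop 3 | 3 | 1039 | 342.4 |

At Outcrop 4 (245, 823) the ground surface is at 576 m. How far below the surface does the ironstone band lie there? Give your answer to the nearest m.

Let the plane be z = a·x + b·y + c.
Outcrop 2−Outcrop 1: −105a + 84b = −42.3;  Outcrop 3−Outcrop 1: −610a + 650b = −253.9.
Solving gives a = 0.36257, b = −0.05035.
Then c = 596.3 − a·613 − b·389 = 393.63.
At (245, 823): z_contact = 88.8 − 41.4 + 393.63 = 441.0 m.
Depth below ground = 576 − 441.0 = 135 m.

135 m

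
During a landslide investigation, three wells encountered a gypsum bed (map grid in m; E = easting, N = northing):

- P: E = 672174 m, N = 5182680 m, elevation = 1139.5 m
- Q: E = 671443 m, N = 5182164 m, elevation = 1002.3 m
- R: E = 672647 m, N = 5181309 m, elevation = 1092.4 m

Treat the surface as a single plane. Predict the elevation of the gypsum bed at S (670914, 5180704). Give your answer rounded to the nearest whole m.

Two edge vectors: P→Q = (-731, -516, -137.2), P→R = (473, -1371, -47.1).
Normal n = (P→Q) × (P→R) = (-163797.6, -99325.7, 1246269).
So ∂z/∂E = −n_x/n_z = 0.13143037 and ∂z/∂N = −n_y/n_z = 0.07969844.
Intercept c from P: 1139.5 − 88344.08 − 413051.53 = −500256.11.
At (670914, 5180704): z = 88178.5 + 412894.0 − 500256.11 = 816.4 m.

816 m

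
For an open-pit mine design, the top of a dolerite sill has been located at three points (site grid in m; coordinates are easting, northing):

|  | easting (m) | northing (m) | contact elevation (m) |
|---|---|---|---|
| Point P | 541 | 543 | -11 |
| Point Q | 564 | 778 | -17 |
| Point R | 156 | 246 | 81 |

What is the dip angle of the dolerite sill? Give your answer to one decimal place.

13.3°

Let the plane be z = a·easting + b·northing + c.
Point Q−Point P: 23a + 235b = −6;  Point R−Point P: −385a − 297b = 92.
Solving gives a = −0.23717, b = −0.00232.
Gradient magnitude |∇z| = √(a² + b²) = √(0.05625 + 0.00001) = 0.23718.
True dip = arctan(0.23718) = 13.3°, dipping toward E (azimuth ≈ 089°).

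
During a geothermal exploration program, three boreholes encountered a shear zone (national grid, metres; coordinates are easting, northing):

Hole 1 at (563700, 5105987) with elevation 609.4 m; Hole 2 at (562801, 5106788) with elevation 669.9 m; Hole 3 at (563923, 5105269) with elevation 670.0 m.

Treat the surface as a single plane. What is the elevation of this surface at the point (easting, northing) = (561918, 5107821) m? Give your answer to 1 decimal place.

Two edge vectors: Hole 1→Hole 2 = (-899, 801, 60.5), Hole 1→Hole 3 = (223, -718, 60.6).
Normal n = (Hole 1→Hole 2) × (Hole 1→Hole 3) = (91979.6, 67970.9, 466859).
So ∂z/∂easting = −n_x/n_z = −0.197017943 and ∂z/∂northing = −n_y/n_z = −0.145591924.
Intercept c from Hole 1: 609.4 + 111059.01 + 743390.47 = 855058.89.
At (561918, 5107821): z = −110707.9 − 743657.5 + 855058.89 = 693.5 m.

693.5 m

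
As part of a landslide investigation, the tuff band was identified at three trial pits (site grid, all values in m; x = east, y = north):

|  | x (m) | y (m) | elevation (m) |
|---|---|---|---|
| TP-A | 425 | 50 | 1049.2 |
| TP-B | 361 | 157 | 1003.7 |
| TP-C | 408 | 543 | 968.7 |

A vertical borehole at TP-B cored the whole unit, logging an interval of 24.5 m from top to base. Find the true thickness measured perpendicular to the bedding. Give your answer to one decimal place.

22.0 m

Two edge vectors: TP-A→TP-B = (-64, 107, -45.5), TP-A→TP-C = (-17, 493, -80.5).
Normal n = (TP-A→TP-B) × (TP-A→TP-C) = (13818, -4378.5, -29733).
So ∂z/∂x = −n_x/n_z = 0.46474 and ∂z/∂y = −n_y/n_z = −0.14726.
|∇z| = √(a²+b²) = 0.48751, so dip δ = arctan(0.48751) = 25.99°.
True thickness = vertical thickness × cos δ = 24.5 × cos 25.99° = 22.0 m.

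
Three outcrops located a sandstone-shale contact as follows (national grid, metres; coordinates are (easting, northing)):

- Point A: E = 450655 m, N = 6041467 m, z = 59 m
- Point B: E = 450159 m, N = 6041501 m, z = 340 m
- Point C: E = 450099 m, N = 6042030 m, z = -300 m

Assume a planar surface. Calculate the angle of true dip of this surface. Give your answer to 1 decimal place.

Let the plane be z = a·E + b·N + c.
Point B−Point A: −496a + 34b = 281;  Point C−Point A: −556a + 563b = −359.
Solving gives a = −0.65455, b = −1.28407.
Gradient magnitude |∇z| = √(a² + b²) = √(0.42844 + 1.64884) = 1.44128.
True dip = arctan(1.44128) = 55.2°, dipping toward NNE (azimuth ≈ 027°).

55.2°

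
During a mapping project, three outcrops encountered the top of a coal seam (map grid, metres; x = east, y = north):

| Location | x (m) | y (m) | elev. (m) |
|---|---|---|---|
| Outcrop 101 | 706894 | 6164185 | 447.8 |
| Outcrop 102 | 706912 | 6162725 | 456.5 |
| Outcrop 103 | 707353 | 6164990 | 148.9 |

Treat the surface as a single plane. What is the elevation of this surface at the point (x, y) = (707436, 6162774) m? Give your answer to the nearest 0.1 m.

127.2 m

Let the plane be z = a·x + b·y + c.
Outcrop 102−Outcrop 101: 18a − 1460b = 8.7;  Outcrop 103−Outcrop 101: 459a + 805b = −298.9.
Solving gives a = −0.627186217, b = −0.013691337.
Then c = 447.8 − a·706894 − b·6164185 = 528197.91.
At (707436, 6162774): z = −443694.1 − 84376.6 + 528197.91 = 127.2 m.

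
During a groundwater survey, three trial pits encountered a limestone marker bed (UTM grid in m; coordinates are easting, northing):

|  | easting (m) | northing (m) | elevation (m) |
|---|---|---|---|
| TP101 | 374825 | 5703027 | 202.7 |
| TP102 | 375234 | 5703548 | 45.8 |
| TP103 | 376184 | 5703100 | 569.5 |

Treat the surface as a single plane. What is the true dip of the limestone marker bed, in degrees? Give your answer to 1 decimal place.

Two edge vectors: TP101→TP102 = (409, 521, -156.9), TP101→TP103 = (1359, 73, 366.8).
Normal n = (TP101→TP102) × (TP101→TP103) = (202556.5, -363248.3, -678182).
So ∂z/∂easting = −n_x/n_z = 0.29868 and ∂z/∂northing = −n_y/n_z = −0.53562.
Gradient magnitude |∇z| = √(a² + b²) = √(0.08921 + 0.28689) = 0.61327.
True dip = arctan(0.61327) = 31.5°, dipping toward NNW (azimuth ≈ 331°).

31.5°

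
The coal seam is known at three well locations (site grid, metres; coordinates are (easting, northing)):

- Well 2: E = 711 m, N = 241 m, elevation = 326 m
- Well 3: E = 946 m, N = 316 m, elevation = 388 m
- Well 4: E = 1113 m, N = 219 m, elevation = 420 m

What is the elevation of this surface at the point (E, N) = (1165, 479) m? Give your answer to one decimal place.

Two edge vectors: Well 2→Well 3 = (235, 75, 62), Well 2→Well 4 = (402, -22, 94).
Normal n = (Well 2→Well 3) × (Well 2→Well 4) = (8414, 2834, -35320).
So ∂z/∂E = −n_x/n_z = 0.238222 and ∂z/∂N = −n_y/n_z = 0.080238.
Intercept c from Well 2: 326 − 169.38 − 19.34 = 137.29.
At (1165, 479): z = 277.5 + 38.4 + 137.29 = 453.2 m.

453.2 m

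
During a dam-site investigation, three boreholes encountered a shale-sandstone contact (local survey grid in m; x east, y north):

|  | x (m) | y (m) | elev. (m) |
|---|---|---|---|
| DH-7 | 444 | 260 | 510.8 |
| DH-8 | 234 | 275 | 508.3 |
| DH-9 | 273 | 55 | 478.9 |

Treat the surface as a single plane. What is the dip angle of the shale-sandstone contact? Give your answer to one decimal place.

Two edge vectors: DH-7→DH-8 = (-210, 15, -2.5), DH-7→DH-9 = (-171, -205, -31.9).
Normal n = (DH-7→DH-8) × (DH-7→DH-9) = (-991, -6271.5, 45615).
So ∂z/∂x = −n_x/n_z = 0.02173 and ∂z/∂y = −n_y/n_z = 0.13749.
Gradient magnitude |∇z| = √(a² + b²) = √(0.00047 + 0.01890) = 0.13919.
True dip = arctan(0.13919) = 7.9°, dipping toward S (azimuth ≈ 189°).

7.9°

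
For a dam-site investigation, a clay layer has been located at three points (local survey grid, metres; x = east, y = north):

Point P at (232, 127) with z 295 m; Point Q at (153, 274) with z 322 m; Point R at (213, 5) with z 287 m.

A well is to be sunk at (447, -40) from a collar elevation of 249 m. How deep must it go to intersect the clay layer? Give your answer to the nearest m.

6 m

Let the plane be z = a·x + b·y + c.
Point Q−Point P: −79a + 147b = 27;  Point R−Point P: −19a − 122b = −8.
Solving gives a = −0.17038, b = 0.09211.
Then c = 295 − a·232 − b·127 = 322.83.
At (447, -40): z_contact = −76.2 − 3.7 + 322.83 = 243.0 m.
Depth below ground = 249 − 243.0 = 6 m.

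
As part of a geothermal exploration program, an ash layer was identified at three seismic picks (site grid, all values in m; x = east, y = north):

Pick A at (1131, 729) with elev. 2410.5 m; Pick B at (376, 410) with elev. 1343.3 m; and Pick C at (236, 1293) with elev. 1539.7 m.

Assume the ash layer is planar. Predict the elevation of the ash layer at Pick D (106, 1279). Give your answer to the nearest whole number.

Two edge vectors: Pick A→Pick B = (-755, -319, -1067.2), Pick A→Pick C = (-895, 564, -870.8).
Normal n = (Pick A→Pick B) × (Pick A→Pick C) = (879686, 297690, -711325).
So ∂z/∂x = −n_x/n_z = 1.23669 and ∂z/∂y = −n_y/n_z = 0.41850.
Intercept c from Pick A: 2410.5 − 1398.69 − 305.09 = 706.72.
At (106, 1279): z = 131.1 + 535.3 + 706.72 = 1373.1 m.

1373 m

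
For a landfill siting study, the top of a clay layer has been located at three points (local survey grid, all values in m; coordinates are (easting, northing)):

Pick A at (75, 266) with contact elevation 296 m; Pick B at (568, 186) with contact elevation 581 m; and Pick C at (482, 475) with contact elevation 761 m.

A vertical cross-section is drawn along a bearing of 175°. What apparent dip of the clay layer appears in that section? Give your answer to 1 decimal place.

37.6°

Two edge vectors: Pick A→Pick B = (493, -80, 285), Pick A→Pick C = (407, 209, 465).
Normal n = (Pick A→Pick B) × (Pick A→Pick C) = (-96765, -113250, 135597).
So ∂z/∂E = −n_x/n_z = 0.71362 and ∂z/∂N = −n_y/n_z = 0.83520.
Unit vector along 175° is (sin 175°, cos 175°) = (0.0872, -0.9962).
Slope in that direction = a·(0.0872) + b·(-0.9962) = −0.76982.
Apparent dip = arctan|0.76982| = 37.6° (true dip is 47.7°, so apparent ≤ true as expected).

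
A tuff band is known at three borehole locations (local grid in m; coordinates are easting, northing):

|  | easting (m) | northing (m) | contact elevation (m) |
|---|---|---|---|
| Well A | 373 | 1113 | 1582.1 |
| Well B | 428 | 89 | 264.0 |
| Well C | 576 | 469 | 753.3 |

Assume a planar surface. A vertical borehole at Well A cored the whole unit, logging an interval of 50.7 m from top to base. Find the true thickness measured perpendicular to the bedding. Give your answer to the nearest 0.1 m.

31.1 m

Two edge vectors: Well A→Well B = (55, -1024, -1318.1), Well A→Well C = (203, -644, -828.8).
Normal n = (Well A→Well B) × (Well A→Well C) = (-165.2, -221990.3, 172452).
So ∂z/∂easting = −n_x/n_z = 0.00096 and ∂z/∂northing = −n_y/n_z = 1.28726.
|∇z| = √(a²+b²) = 1.28726, so dip δ = arctan(1.28726) = 52.16°.
True thickness = vertical thickness × cos δ = 50.7 × cos 52.16° = 31.1 m.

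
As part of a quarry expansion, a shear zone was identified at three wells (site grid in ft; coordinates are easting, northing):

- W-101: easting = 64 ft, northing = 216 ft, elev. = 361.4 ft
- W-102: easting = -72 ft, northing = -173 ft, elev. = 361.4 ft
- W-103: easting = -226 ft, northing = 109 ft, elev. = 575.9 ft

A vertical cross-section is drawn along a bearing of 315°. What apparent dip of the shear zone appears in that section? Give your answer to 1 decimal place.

Let the plane be z = a·easting + b·northing + c.
W-102−W-101: −136a − 389b = 0;  W-103−W-101: −290a − 107b = 214.5.
Solving gives a = −0.84920, b = 0.29689.
Unit vector along 315° is (sin 315°, cos 315°) = (-0.7071, 0.7071).
Slope in that direction = a·(-0.7071) + b·(0.7071) = 0.81041.
Apparent dip = arctan|0.81041| = 39.0° (true dip is 42.0°, so apparent ≤ true as expected).

39.0°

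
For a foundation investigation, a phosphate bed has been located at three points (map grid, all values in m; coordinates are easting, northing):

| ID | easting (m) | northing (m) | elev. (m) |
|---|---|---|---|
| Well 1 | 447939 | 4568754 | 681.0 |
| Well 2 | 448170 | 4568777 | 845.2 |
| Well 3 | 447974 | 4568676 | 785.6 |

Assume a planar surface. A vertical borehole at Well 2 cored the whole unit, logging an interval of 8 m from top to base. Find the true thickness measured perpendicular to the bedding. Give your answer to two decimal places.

Let the plane be z = a·easting + b·northing + c.
Well 2−Well 1: 231a + 23b = 164.2;  Well 3−Well 1: 35a − 78b = 104.6.
Solving gives a = 0.80823, b = −0.97836.
|∇z| = √(a²+b²) = 1.26902, so dip δ = arctan(1.26902) = 51.76°.
True thickness = vertical thickness × cos δ = 8 × cos 51.76° = 4.95 m.

4.95 m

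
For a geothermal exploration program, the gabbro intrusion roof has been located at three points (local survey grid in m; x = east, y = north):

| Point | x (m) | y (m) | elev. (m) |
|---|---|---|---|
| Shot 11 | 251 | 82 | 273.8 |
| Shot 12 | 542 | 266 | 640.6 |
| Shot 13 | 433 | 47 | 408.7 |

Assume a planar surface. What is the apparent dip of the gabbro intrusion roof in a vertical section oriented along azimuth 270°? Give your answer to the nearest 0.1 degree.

40.8°

Two edge vectors: Shot 11→Shot 12 = (291, 184, 366.8), Shot 11→Shot 13 = (182, -35, 134.9).
Normal n = (Shot 11→Shot 12) × (Shot 11→Shot 13) = (37659.6, 27501.7, -43673).
So ∂z/∂x = −n_x/n_z = 0.86231 and ∂z/∂y = −n_y/n_z = 0.62972.
Unit vector along 270° is (sin 270°, cos 270°) = (-1.0000, -0.0000).
Slope in that direction = a·(-1.0000) + b·(-0.0000) = −0.86231.
Apparent dip = arctan|0.86231| = 40.8° (true dip is 46.9°, so apparent ≤ true as expected).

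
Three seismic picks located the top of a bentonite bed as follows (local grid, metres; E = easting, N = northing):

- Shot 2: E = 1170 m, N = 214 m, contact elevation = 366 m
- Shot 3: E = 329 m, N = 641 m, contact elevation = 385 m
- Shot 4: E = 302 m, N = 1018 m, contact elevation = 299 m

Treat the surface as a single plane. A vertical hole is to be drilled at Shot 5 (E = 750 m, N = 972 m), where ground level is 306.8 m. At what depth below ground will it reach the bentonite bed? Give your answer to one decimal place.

61.2 m

Let the plane be z = a·E + b·N + c.
Shot 3−Shot 2: −841a + 427b = 19;  Shot 4−Shot 2: −868a + 804b = −67.
Solving gives a = −0.143637, b = −0.238404.
Then c = 366 − a·1170 − b·214 = 585.07.
At (750, 972): z_contact = −107.73 − 231.73 + 585.07 = 245.62 m.
Depth below ground = 306.8 − 245.62 = 61.2 m.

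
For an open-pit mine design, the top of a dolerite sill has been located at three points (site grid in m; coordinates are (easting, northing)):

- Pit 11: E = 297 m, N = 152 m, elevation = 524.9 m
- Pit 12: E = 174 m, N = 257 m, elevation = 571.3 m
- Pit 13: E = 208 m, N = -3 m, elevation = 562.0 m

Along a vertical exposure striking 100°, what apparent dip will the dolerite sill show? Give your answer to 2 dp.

20.89°

Two edge vectors: Pit 11→Pit 12 = (-123, 105, 46.4), Pit 11→Pit 13 = (-89, -155, 37.1).
Normal n = (Pit 11→Pit 12) × (Pit 11→Pit 13) = (11087.5, 433.7, 28410).
So ∂z/∂E = −n_x/n_z = −0.39027 and ∂z/∂N = −n_y/n_z = −0.01527.
Unit vector along 100° is (sin 100°, cos 100°) = (0.9848, -0.1736).
Slope in that direction = a·(0.9848) + b·(-0.1736) = −0.38169.
Apparent dip = arctan|0.38169| = 20.89° (true dip is 21.3°, so apparent ≤ true as expected).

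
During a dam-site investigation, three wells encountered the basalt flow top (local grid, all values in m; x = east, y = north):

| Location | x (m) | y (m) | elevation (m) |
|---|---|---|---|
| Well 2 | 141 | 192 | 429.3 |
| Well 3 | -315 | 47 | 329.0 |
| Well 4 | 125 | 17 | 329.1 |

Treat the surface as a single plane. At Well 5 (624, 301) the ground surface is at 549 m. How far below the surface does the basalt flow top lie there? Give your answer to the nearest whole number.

Two edge vectors: Well 2→Well 3 = (-456, -145, -100.3), Well 2→Well 4 = (-16, -175, -100.2).
Normal n = (Well 2→Well 3) × (Well 2→Well 4) = (-3023.5, -44086.4, 77480).
So ∂z/∂x = −n_x/n_z = 0.03902 and ∂z/∂y = −n_y/n_z = 0.56900.
Intercept c from Well 2: 429.3 − 5.50 − 109.25 = 314.55.
At (624, 301): z_contact = 24.4 + 171.3 + 314.55 = 510.2 m.
Depth below ground = 549 − 510.2 = 39 m.

39 m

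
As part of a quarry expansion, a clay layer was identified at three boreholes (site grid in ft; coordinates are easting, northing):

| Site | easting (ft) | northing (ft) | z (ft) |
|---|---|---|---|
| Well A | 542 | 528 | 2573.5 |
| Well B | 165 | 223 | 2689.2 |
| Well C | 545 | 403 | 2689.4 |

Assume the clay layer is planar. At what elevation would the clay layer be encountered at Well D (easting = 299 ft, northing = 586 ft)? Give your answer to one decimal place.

2414.7 ft

Let the plane be z = a·easting + b·northing + c.
Well B−Well A: −377a − 305b = 115.7;  Well C−Well A: 3a − 125b = 115.9.
Solving gives a = 0.43478, b = −0.91677.
Then c = 2573.5 − a·542 − b·528 = 2821.90.
At (299, 586): z = 130.0 − 537.2 + 2821.90 = 2414.7 ft.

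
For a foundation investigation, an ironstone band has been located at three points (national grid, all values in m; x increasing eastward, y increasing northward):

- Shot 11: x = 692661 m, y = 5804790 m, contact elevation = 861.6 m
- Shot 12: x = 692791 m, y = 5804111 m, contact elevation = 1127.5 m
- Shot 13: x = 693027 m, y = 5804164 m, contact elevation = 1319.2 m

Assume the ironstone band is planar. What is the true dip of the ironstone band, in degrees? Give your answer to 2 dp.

Let the plane be z = a·x + b·y + c.
Shot 12−Shot 11: 130a − 679b = 265.9;  Shot 13−Shot 11: 366a − 626b = 457.6.
Solving gives a = 0.86312, b = −0.22635.
Gradient magnitude |∇z| = √(a² + b²) = √(0.74498 + 0.05124) = 0.89231.
True dip = arctan(0.89231) = 41.74°, dipping toward WNW (azimuth ≈ 285°).

41.74°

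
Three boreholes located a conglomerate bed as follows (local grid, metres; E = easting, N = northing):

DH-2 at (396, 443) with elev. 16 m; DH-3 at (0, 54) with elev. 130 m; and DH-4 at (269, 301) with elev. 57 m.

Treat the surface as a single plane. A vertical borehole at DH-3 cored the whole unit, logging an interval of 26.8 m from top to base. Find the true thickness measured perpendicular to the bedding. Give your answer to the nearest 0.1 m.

Let the plane be z = a·E + b·N + c.
DH-3−DH-2: −396a − 389b = 114;  DH-4−DH-2: −127a − 142b = 41.
Solving gives a = −0.03500, b = −0.25743.
|∇z| = √(a²+b²) = 0.25980, so dip δ = arctan(0.25980) = 14.56°.
True thickness = vertical thickness × cos δ = 26.8 × cos 14.56° = 25.9 m.

25.9 m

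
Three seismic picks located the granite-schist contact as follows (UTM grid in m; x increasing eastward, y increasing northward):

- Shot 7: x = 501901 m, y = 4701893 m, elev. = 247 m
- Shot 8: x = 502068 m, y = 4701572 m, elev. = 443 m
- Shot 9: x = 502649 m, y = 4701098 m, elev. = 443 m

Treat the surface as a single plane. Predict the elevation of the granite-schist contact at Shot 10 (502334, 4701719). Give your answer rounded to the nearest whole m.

57 m

Let the plane be z = a·x + b·y + c.
Shot 8−Shot 7: 167a − 321b = 196;  Shot 9−Shot 7: 748a − 795b = 196.
Solving gives a = −0.86548727, b = −1.06086098.
Then c = 247 − a·501901 − b·4701893 = 5422690.73.
At (502334, 4701719): z = −434763.7 − 4987870.2 + 5422690.73 = 56.8 m.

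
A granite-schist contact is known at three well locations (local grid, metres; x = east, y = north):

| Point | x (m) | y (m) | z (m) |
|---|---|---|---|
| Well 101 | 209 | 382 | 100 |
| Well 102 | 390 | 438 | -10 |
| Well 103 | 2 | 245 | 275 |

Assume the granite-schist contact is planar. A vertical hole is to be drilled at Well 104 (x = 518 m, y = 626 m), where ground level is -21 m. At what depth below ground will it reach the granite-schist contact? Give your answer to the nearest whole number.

167 m

Two edge vectors: Well 101→Well 102 = (181, 56, -110), Well 101→Well 103 = (-207, -137, 175).
Normal n = (Well 101→Well 102) × (Well 101→Well 103) = (-5270, -8905, -13205).
So ∂z/∂x = −n_x/n_z = −0.39909 and ∂z/∂y = −n_y/n_z = −0.67437.
Intercept c from Well 101: 100 + 83.41 + 257.61 = 441.02.
At (518, 626): z_contact = −206.7 − 422.2 + 441.02 = -187.9 m.
Depth below ground = -21 − (-187.9) = 167 m.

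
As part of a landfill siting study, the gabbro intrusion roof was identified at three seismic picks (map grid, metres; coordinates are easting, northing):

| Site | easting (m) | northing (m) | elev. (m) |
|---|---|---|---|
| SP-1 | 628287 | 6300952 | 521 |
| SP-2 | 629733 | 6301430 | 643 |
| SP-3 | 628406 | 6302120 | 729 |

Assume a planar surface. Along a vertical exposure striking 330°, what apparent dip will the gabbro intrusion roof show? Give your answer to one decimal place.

7.9°

Let the plane be z = a·easting + b·northing + c.
SP-2−SP-1: 1446a + 478b = 122;  SP-3−SP-1: 119a + 1168b = 208.
Solving gives a = 0.02639, b = 0.17539.
Unit vector along 330° is (sin 330°, cos 330°) = (-0.5000, 0.8660).
Slope in that direction = a·(-0.5000) + b·(0.8660) = 0.13870.
Apparent dip = arctan|0.13870| = 7.9° (true dip is 10.1°, so apparent ≤ true as expected).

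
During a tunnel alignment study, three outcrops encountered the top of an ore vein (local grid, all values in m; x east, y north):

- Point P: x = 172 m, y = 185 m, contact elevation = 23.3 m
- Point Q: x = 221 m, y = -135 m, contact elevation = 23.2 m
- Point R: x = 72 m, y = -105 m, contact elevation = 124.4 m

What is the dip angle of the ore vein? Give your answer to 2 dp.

Two edge vectors: Point P→Point Q = (49, -320, -0.1), Point P→Point R = (-100, -290, 101.1).
Normal n = (Point P→Point Q) × (Point P→Point R) = (-32381, -4943.9, -46210).
So ∂z/∂x = −n_x/n_z = −0.70074 and ∂z/∂y = −n_y/n_z = −0.10699.
Gradient magnitude |∇z| = √(a² + b²) = √(0.49103 + 0.01145) = 0.70886.
True dip = arctan(0.70886) = 35.33°, dipping toward E (azimuth ≈ 081°).

35.33°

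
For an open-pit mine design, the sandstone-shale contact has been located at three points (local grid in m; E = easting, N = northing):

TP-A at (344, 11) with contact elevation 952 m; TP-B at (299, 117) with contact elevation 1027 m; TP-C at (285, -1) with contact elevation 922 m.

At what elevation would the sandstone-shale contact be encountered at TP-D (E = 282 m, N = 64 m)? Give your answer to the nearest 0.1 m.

Let the plane be z = a·E + b·N + c.
TP-B−TP-A: −45a + 106b = 75;  TP-C−TP-A: −59a − 12b = −30.
Solving gives a = 0.33559, b = 0.85001.
Then c = 952 − a·344 − b·11 = 827.21.
At (282, 64): z = 94.6 + 54.4 + 827.21 = 976.2 m.

976.2 m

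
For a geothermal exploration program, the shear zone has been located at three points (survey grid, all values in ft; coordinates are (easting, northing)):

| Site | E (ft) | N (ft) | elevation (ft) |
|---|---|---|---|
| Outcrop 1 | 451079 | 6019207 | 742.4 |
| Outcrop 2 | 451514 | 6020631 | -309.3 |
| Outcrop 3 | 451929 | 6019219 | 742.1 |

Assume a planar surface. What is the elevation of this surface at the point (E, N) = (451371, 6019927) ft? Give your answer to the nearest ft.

Two edge vectors: Outcrop 1→Outcrop 2 = (435, 1424, -1051.7), Outcrop 1→Outcrop 3 = (850, 12, -0.3).
Normal n = (Outcrop 1→Outcrop 2) × (Outcrop 1→Outcrop 3) = (12193.2, -893814.5, -1205180).
So ∂z/∂E = −n_x/n_z = 0.01011733 and ∂z/∂N = −n_y/n_z = −0.74164399.
Intercept c from Outcrop 1: 742.4 − 4563.71 + 4464108.68 = 4460287.36.
At (451371, 6019927): z = 4566.7 − 4464642.7 + 4460287.36 = 211.4 ft.

211 ft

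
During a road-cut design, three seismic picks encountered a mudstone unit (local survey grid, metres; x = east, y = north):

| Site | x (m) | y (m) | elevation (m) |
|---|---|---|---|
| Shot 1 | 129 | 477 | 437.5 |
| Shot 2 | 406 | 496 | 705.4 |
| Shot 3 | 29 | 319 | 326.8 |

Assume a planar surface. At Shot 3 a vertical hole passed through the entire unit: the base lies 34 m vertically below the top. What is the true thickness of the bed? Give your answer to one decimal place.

24.5 m

Let the plane be z = a·x + b·y + c.
Shot 2−Shot 1: 277a + 19b = 267.9;  Shot 3−Shot 1: −100a − 158b = −110.7.
Solving gives a = 0.96080, b = 0.09253.
|∇z| = √(a²+b²) = 0.96525, so dip δ = arctan(0.96525) = 43.99°.
True thickness = vertical thickness × cos δ = 34 × cos 43.99° = 24.5 m.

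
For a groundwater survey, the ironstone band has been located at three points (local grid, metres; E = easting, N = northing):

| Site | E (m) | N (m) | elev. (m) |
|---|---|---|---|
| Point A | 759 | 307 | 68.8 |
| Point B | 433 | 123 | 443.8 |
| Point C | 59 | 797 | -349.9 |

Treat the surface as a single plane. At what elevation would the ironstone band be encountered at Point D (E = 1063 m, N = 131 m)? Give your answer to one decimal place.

Let the plane be z = a·E + b·N + c.
Point B−Point A: −326a − 184b = 375;  Point C−Point A: −700a + 490b = −418.7.
Solving gives a = −0.369825, b = −1.382811.
Then c = 68.8 − a·759 − b·307 = 774.02.
At (1063, 131): z = −393.1 − 181.1 + 774.02 = 199.7 m.

199.7 m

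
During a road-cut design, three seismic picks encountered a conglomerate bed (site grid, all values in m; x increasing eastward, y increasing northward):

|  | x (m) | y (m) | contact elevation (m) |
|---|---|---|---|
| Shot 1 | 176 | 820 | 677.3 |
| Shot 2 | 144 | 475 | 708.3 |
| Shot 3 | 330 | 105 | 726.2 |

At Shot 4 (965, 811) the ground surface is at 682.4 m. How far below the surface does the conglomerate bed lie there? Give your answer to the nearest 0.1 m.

59.3 m

Let the plane be z = a·x + b·y + c.
Shot 2−Shot 1: −32a − 345b = 31;  Shot 3−Shot 1: 154a − 715b = 48.9.
Solving gives a = −0.06966, b = −0.08339.
Then c = 677.3 − a·176 − b·820 = 757.94.
At (965, 811): z_contact = −67.22 − 67.63 + 757.94 = 623.09 m.
Depth below ground = 682.4 − 623.09 = 59.3 m.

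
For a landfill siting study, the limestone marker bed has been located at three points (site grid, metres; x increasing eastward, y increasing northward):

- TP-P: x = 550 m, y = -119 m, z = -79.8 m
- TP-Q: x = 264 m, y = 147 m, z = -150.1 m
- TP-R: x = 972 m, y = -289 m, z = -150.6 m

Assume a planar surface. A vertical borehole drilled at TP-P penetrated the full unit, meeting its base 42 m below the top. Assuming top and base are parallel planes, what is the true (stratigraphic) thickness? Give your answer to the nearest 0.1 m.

30.9 m

Let the plane be z = a·x + b·y + c.
TP-Q−TP-P: −286a + 266b = −70.3;  TP-R−TP-P: 422a − 170b = −70.8.
Solving gives a = −0.48378, b = −0.78444.
|∇z| = √(a²+b²) = 0.92162, so dip δ = arctan(0.92162) = 42.66°.
True thickness = vertical thickness × cos δ = 42 × cos 42.66° = 30.9 m.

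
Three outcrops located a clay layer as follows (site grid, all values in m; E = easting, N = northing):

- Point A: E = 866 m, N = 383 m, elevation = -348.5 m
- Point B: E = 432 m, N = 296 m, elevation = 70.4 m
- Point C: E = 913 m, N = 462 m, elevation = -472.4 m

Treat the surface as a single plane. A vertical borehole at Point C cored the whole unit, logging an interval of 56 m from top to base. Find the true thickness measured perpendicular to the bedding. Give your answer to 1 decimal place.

Let the plane be z = a·E + b·N + c.
Point B−Point A: −434a − 87b = 418.9;  Point C−Point A: 47a + 79b = −123.9.
Solving gives a = −0.73894, b = −1.12873.
|∇z| = √(a²+b²) = 1.34910, so dip δ = arctan(1.34910) = 53.45°.
True thickness = vertical thickness × cos δ = 56 × cos 53.45° = 33.3 m.

33.3 m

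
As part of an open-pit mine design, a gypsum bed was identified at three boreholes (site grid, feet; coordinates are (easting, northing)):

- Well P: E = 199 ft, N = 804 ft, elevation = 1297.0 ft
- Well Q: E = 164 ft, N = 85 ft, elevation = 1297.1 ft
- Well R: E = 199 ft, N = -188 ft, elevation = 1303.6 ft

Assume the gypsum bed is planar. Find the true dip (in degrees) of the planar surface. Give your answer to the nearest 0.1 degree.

7.6°

Let the plane be z = a·E + b·N + c.
Well Q−Well P: −35a − 719b = 0.1;  Well R−Well P: 0a − 992b = 6.6.
Solving gives a = 0.13382, b = −0.00665.
Gradient magnitude |∇z| = √(a² + b²) = √(0.01791 + 0.00004) = 0.13398.
True dip = arctan(0.13398) = 7.6°, dipping toward W (azimuth ≈ 273°).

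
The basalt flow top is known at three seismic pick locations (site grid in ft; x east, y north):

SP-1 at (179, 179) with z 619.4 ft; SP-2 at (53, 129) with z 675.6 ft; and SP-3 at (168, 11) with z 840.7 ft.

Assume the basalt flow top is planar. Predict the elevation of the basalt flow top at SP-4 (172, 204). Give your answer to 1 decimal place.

585.8 ft

Let the plane be z = a·x + b·y + c.
SP-2−SP-1: −126a − 50b = 56.2;  SP-3−SP-1: −11a − 168b = 221.3.
Solving gives a = 0.07874, b = −1.32242.
Then c = 619.4 − a·179 − b·179 = 842.02.
At (172, 204): z = 13.5 − 269.8 + 842.02 = 585.8 ft.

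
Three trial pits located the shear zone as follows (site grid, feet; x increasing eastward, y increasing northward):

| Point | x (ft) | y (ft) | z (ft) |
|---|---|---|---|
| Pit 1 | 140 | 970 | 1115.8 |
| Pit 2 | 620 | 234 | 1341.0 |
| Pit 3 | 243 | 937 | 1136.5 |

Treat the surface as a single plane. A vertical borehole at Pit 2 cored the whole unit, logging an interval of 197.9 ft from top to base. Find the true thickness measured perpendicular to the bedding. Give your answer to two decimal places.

Let the plane be z = a·x + b·y + c.
Pit 2−Pit 1: 480a − 736b = 225.2;  Pit 3−Pit 1: 103a − 33b = 20.7.
Solving gives a = 0.13013, b = −0.22111.
|∇z| = √(a²+b²) = 0.25656, so dip δ = arctan(0.25656) = 14.39°.
True thickness = vertical thickness × cos δ = 197.9 × cos 14.39° = 191.69 ft.

191.69 ft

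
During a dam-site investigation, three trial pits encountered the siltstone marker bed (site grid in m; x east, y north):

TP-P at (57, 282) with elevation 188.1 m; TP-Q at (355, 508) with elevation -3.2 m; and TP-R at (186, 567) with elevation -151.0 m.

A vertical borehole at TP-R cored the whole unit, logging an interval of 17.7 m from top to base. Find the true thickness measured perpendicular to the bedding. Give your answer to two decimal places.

Two edge vectors: TP-P→TP-Q = (298, 226, -191.3), TP-P→TP-R = (129, 285, -339.1).
Normal n = (TP-P→TP-Q) × (TP-P→TP-R) = (-22116.1, 76374.1, 55776).
So ∂z/∂x = −n_x/n_z = 0.39652 and ∂z/∂y = −n_y/n_z = −1.36930.
|∇z| = √(a²+b²) = 1.42556, so dip δ = arctan(1.42556) = 54.95°.
True thickness = vertical thickness × cos δ = 17.7 × cos 54.95° = 10.16 m.

10.16 m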